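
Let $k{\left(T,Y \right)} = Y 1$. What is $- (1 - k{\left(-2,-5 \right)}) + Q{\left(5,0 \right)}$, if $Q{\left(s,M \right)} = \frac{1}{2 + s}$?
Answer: $- \frac{41}{7} \approx -5.8571$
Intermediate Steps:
$k{\left(T,Y \right)} = Y$
$- (1 - k{\left(-2,-5 \right)}) + Q{\left(5,0 \right)} = - (1 - -5) + \frac{1}{2 + 5} = - (1 + 5) + \frac{1}{7} = \left(-1\right) 6 + \frac{1}{7} = -6 + \frac{1}{7} = - \frac{41}{7}$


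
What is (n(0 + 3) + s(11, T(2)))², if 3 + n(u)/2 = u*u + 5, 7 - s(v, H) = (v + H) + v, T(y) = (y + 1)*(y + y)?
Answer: 25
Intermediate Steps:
T(y) = 2*y*(1 + y) (T(y) = (1 + y)*(2*y) = 2*y*(1 + y))
s(v, H) = 7 - H - 2*v (s(v, H) = 7 - ((v + H) + v) = 7 - ((H + v) + v) = 7 - (H + 2*v) = 7 + (-H - 2*v) = 7 - H - 2*v)
n(u) = 4 + 2*u² (n(u) = -6 + 2*(u*u + 5) = -6 + 2*(u² + 5) = -6 + 2*(5 + u²) = -6 + (10 + 2*u²) = 4 + 2*u²)
(n(0 + 3) + s(11, T(2)))² = ((4 + 2*(0 + 3)²) + (7 - 2*2*(1 + 2) - 2*11))² = ((4 + 2*3²) + (7 - 2*2*3 - 22))² = ((4 + 2*9) + (7 - 1*12 - 22))² = ((4 + 18) + (7 - 12 - 22))² = (22 - 27)² = (-5)² = 25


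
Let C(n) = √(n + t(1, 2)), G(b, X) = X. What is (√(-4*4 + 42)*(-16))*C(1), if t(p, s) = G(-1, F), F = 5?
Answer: -32*√39 ≈ -199.84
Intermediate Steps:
t(p, s) = 5
C(n) = √(5 + n) (C(n) = √(n + 5) = √(5 + n))
(√(-4*4 + 42)*(-16))*C(1) = (√(-4*4 + 42)*(-16))*√(5 + 1) = (√(-16 + 42)*(-16))*√6 = (√26*(-16))*√6 = (-16*√26)*√6 = -32*√39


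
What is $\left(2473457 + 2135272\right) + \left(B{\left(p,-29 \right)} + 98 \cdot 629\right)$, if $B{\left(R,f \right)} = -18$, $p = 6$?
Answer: $4670353$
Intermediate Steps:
$\left(2473457 + 2135272\right) + \left(B{\left(p,-29 \right)} + 98 \cdot 629\right) = \left(2473457 + 2135272\right) + \left(-18 + 98 \cdot 629\right) = 4608729 + \left(-18 + 61642\right) = 4608729 + 61624 = 4670353$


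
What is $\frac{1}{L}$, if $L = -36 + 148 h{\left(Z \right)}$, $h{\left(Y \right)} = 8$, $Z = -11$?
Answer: $\frac{1}{1148} \approx 0.00087108$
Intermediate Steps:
$L = 1148$ ($L = -36 + 148 \cdot 8 = -36 + 1184 = 1148$)
$\frac{1}{L} = \frac{1}{1148}$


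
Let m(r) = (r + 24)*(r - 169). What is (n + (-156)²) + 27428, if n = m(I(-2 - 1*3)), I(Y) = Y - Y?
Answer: 47708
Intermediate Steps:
I(Y) = 0
m(r) = (-169 + r)*(24 + r) (m(r) = (24 + r)*(-169 + r) = (-169 + r)*(24 + r))
n = -4056 (n = -4056 + 0² - 145*0 = -4056 + 0 + 0 = -4056)
(n + (-156)²) + 27428 = (-4056 + (-156)²) + 27428 = (-4056 + 24336) + 27428 = 20280 + 27428 = 47708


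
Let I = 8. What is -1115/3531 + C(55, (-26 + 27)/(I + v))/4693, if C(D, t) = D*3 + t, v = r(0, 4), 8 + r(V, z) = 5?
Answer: -23246869/82854915 ≈ -0.28057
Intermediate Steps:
r(V, z) = -3 (r(V, z) = -8 + 5 = -3)
v = -3
C(D, t) = t + 3*D (C(D, t) = 3*D + t = t + 3*D)
-1115/3531 + C(55, (-26 + 27)/(I + v))/4693 = -1115/3531 + ((-26 + 27)/(8 - 3) + 3*55)/4693 = -1115*1/3531 + (1/5 + 165)*(1/4693) = -1115/3531 + (1*(⅕) + 165)*(1/4693) = -1115/3531 + (⅕ + 165)*(1/4693) = -1115/3531 + (826/5)*(1/4693) = -1115/3531 + 826/23465 = -23246869/82854915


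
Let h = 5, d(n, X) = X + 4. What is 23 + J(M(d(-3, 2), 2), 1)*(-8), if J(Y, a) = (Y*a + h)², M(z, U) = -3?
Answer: -9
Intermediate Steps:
d(n, X) = 4 + X
J(Y, a) = (5 + Y*a)² (J(Y, a) = (Y*a + 5)² = (5 + Y*a)²)
23 + J(M(d(-3, 2), 2), 1)*(-8) = 23 + (5 - 3*1)²*(-8) = 23 + (5 - 3)²*(-8) = 23 + 2²*(-8) = 23 + 4*(-8) = 23 - 32 = -9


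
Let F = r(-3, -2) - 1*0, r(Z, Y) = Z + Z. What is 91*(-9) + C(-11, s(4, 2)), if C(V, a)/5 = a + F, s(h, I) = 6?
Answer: -819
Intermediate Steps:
r(Z, Y) = 2*Z
F = -6 (F = 2*(-3) - 1*0 = -6 + 0 = -6)
C(V, a) = -30 + 5*a (C(V, a) = 5*(a - 6) = 5*(-6 + a) = -30 + 5*a)
91*(-9) + C(-11, s(4, 2)) = 91*(-9) + (-30 + 5*6) = -819 + (-30 + 30) = -819 + 0 = -819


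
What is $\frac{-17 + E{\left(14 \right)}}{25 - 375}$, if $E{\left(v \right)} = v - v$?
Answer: $\frac{17}{350} \approx 0.048571$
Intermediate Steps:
$E{\left(v \right)} = 0$
$\frac{-17 + E{\left(14 \right)}}{25 - 375} = \frac{-17 + 0}{25 - 375} = - \frac{17}{-350} = \left(-17\right) \left(- \frac{1}{350}\right) = \frac{17}{350}$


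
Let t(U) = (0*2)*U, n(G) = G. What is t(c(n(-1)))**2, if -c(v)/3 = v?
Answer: 0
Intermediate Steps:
c(v) = -3*v
t(U) = 0 (t(U) = 0*U = 0)
t(c(n(-1)))**2 = 0**2 = 0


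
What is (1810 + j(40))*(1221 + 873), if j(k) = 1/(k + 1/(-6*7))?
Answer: 6363733008/1679 ≈ 3.7902e+6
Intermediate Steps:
j(k) = 1/(-1/42 + k) (j(k) = 1/(k + 1/(-42)) = 1/(k - 1/42) = 1/(-1/42 + k))
(1810 + j(40))*(1221 + 873) = (1810 + 42/(-1 + 42*40))*(1221 + 873) = (1810 + 42/(-1 + 1680))*2094 = (1810 + 42/1679)*2094 = (3039032/1679)*2094 = 6363733008/1679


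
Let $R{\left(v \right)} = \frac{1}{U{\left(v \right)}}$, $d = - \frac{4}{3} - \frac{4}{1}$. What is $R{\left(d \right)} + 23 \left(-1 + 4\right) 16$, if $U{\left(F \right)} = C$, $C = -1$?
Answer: $1103$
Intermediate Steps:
$U{\left(F \right)} = -1$
$d = - \frac{16}{3}$ ($d = \left(-4\right) \frac{1}{3} - 4 = - \frac{4}{3} - 4 = - \frac{16}{3} \approx -5.3333$)
$R{\left(v \right)} = -1$ ($R{\left(v \right)} = \frac{1}{-1} = -1$)
$R{\left(d \right)} + 23 \left(-1 + 4\right) 16 = -1 + 23 \left(-1 + 4\right) 16 = -1 + 23 \cdot 3 \cdot 16 = -1 + 69 \cdot 16 = -1 + 1104 = 1103$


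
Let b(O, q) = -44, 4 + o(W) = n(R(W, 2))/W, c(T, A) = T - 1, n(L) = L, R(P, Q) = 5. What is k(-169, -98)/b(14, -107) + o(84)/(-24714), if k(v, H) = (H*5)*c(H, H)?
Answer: -2288763209/2075976 ≈ -1102.5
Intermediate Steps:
c(T, A) = -1 + T
o(W) = -4 + 5/W
k(v, H) = 5*H*(-1 + H) (k(v, H) = (H*5)*(-1 + H) = (5*H)*(-1 + H) = 5*H*(-1 + H))
k(-169, -98)/b(14, -107) + o(84)/(-24714) = (5*(-98)*(-1 - 98))/(-44) + (-4 + 5/84)/(-24714) = (5*(-98)*(-99))*(-1/44) + (-4 + 5*(1/84))*(-1/24714) = 48510*(-1/44) + (-4 + 5/84)*(-1/24714) = -2205/2 - 331/84*(-1/24714) = -2205/2 + 331/2075976 = -2288763209/2075976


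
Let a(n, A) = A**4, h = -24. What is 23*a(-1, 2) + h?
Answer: 344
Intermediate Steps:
23*a(-1, 2) + h = 23*2**4 - 24 = 23*16 - 24 = 368 - 24 = 344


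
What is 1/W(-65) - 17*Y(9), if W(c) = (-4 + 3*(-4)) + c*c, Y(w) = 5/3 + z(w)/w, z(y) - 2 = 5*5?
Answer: -333913/4209 ≈ -79.333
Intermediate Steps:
z(y) = 27 (z(y) = 2 + 5*5 = 2 + 25 = 27)
Y(w) = 5/3 + 27/w
W(c) = -16 + c**2 (W(c) = (-4 - 12) + c**2 = -16 + c**2)
1/W(-65) - 17*Y(9) = 1/(-16 + (-65)**2) - 17*(5/3 + 27/9) = 1/(-16 + 4225) - 17*(5/3 + 27*(1/9)) = 1/4209 - 17*(5/3 + 3) = 1/4209 - 17*14/3 = 1/4209 - 238/3 = -333913/4209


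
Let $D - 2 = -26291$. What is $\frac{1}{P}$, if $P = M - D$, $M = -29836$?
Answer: $- \frac{1}{3547} \approx -0.00028193$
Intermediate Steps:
$D = -26289$ ($D = 2 - 26291 = -26289$)
$P = -3547$ ($P = -29836 - -26289 = -29836 + 26289 = -3547$)
$\frac{1}{P} = \frac{1}{-3547} = - \frac{1}{3547}$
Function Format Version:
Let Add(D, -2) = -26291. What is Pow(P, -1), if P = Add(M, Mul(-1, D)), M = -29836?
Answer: Rational(-1, 3547) ≈ -0.00028193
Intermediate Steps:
D = -26289 (D = Add(2, -26291) = -26289)
P = -3547 (P = Add(-29836, Mul(-1, -26289)) = Add(-29836, 26289) = -3547)
Pow(P, -1) = Pow(-3547, -1) = Rational(-1, 3547)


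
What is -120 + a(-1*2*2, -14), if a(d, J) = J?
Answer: -134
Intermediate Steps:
-120 + a(-1*2*2, -14) = -120 - 14 = -134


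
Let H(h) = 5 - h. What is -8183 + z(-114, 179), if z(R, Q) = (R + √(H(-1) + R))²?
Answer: 4705 - 1368*I*√3 ≈ 4705.0 - 2369.4*I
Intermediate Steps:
z(R, Q) = (R + √(6 + R))² (z(R, Q) = (R + √((5 - 1*(-1)) + R))² = (R + √((5 + 1) + R))² = (R + √(6 + R))²)
-8183 + z(-114, 179) = -8183 + (-114 + √(6 - 114))² = -8183 + (-114 + √(-108))² = -8183 + (-114 + 6*I*√3)²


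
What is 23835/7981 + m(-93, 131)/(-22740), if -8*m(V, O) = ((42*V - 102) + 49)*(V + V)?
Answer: 1702177349/241983920 ≈ 7.0343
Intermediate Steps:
m(V, O) = -V*(-53 + 42*V)/4 (m(V, O) = -((42*V - 102) + 49)*(V + V)/8 = -((-102 + 42*V) + 49)*2*V/8 = -(-53 + 42*V)*2*V/8 = -V*(-53 + 42*V)/4)
23835/7981 + m(-93, 131)/(-22740) = 23835/7981 + ((¼)*(-93)*(53 - 42*(-93)))/(-22740) = 23835*(1/7981) + ((¼)*(-93)*(53 + 3906))*(-1/22740) = 23835/7981 + ((¼)*(-93)*3959)*(-1/22740) = 23835/7981 - 368187/4*(-1/22740) = 23835/7981 + 122729/30320 = 1702177349/241983920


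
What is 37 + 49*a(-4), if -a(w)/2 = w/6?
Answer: 307/3 ≈ 102.33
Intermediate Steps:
a(w) = -w/3 (a(w) = -2*w/6 = -w/3)
37 + 49*a(-4) = 37 + 49*(-1/3*(-4)) = 37 + 49*(4/3) = 37 + 196/3 = 307/3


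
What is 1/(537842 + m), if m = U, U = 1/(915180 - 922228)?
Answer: 7048/3790710415 ≈ 1.8593e-6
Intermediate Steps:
U = -1/7048 (U = 1/(-7048) = -1/7048 ≈ -0.00014188)
m = -1/7048 ≈ -0.00014188
1/(537842 + m) = 1/(537842 - 1/7048) = 1/(3790710415/7048) = 7048/3790710415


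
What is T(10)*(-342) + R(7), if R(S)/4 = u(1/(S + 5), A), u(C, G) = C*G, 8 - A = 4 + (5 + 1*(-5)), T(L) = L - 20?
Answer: 10264/3 ≈ 3421.3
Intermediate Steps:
T(L) = -20 + L
A = 4 (A = 8 - (4 + (5 + 1*(-5))) = 8 - (4 + (5 - 5)) = 8 - (4 + 0) = 8 - 1*4 = 8 - 4 = 4)
R(S) = 16/(5 + S) (R(S) = 4*(4/(S + 5)) = 4*(4/(5 + S)) = 16/(5 + S))
T(10)*(-342) + R(7) = (-20 + 10)*(-342) + 16/(5 + 7) = -10*(-342) + 16/12 = 3420 + 16*(1/12) = 3420 + 4/3 = 10264/3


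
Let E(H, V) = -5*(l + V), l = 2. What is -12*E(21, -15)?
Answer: -780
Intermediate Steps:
E(H, V) = -10 - 5*V (E(H, V) = -5*(2 + V) = -10 - 5*V)
-12*E(21, -15) = -12*(-10 - 5*(-15)) = -12*(-10 + 75) = -12*65 = -780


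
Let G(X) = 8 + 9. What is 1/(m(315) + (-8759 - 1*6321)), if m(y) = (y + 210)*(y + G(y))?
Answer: 1/159220 ≈ 6.2806e-6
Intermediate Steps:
G(X) = 17
m(y) = (17 + y)*(210 + y) (m(y) = (y + 210)*(y + 17) = (210 + y)*(17 + y) = (17 + y)*(210 + y))
1/(m(315) + (-8759 - 1*6321)) = 1/((3570 + 315² + 227*315) + (-8759 - 1*6321)) = 1/((3570 + 99225 + 71505) + (-8759 - 6321)) = 1/(174300 - 15080) = 1/159220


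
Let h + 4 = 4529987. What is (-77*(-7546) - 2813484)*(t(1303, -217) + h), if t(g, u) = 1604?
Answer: -10116505145454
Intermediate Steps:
h = 4529983 (h = -4 + 4529987 = 4529983)
(-77*(-7546) - 2813484)*(t(1303, -217) + h) = (-77*(-7546) - 2813484)*(1604 + 4529983) = (581042 - 2813484)*4531587 = -2232442*4531587 = -10116505145454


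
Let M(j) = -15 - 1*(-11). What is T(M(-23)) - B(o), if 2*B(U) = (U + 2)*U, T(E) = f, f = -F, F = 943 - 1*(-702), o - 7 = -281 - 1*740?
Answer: -514729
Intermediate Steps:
o = -1014 (o = 7 + (-281 - 1*740) = 7 + (-281 - 740) = 7 - 1021 = -1014)
M(j) = -4 (M(j) = -15 + 11 = -4)
F = 1645 (F = 943 + 702 = 1645)
f = -1645 (f = -1*1645 = -1645)
T(E) = -1645
B(U) = U*(2 + U)/2 (B(U) = ((U + 2)*U)/2 = ((2 + U)*U)/2 = (U*(2 + U))/2 = U*(2 + U)/2)
T(M(-23)) - B(o) = -1645 - (-1014)*(2 - 1014)/2 = -1645 - (-1014)*(-1012)/2 = -1645 - 1*513084 = -1645 - 513084 = -514729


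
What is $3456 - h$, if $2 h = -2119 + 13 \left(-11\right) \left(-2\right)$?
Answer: $\frac{8745}{2} \approx 4372.5$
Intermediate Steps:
$h = - \frac{1833}{2}$ ($h = \frac{-2119 + 13 \left(-11\right) \left(-2\right)}{2} = \frac{-2119 - -286}{2} = \frac{-2119 + 286}{2} = \frac{1}{2} \left(-1833\right) = - \frac{1833}{2} \approx -916.5$)
$3456 - h = 3456 - - \frac{1833}{2} = 3456 + \frac{1833}{2} = \frac{8745}{2}$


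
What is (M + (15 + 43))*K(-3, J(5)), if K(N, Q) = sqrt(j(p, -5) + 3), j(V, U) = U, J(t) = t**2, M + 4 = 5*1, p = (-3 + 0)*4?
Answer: 59*I*sqrt(2) ≈ 83.439*I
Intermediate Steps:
p = -12 (p = -3*4 = -12)
M = 1 (M = -4 + 5*1 = -4 + 5 = 1)
K(N, Q) = I*sqrt(2) (K(N, Q) = sqrt(-5 + 3) = sqrt(-2) = I*sqrt(2))
(M + (15 + 43))*K(-3, J(5)) = (1 + (15 + 43))*(I*sqrt(2)) = (1 + 58)*(I*sqrt(2)) = 59*(I*sqrt(2)) = 59*I*sqrt(2)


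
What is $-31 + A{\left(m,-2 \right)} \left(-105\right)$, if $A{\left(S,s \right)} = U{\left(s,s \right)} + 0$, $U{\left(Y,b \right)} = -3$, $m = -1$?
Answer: $284$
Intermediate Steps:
$A{\left(S,s \right)} = -3$ ($A{\left(S,s \right)} = -3 + 0 = -3$)
$-31 + A{\left(m,-2 \right)} \left(-105\right) = -31 - -315 = -31 + 315 = 284$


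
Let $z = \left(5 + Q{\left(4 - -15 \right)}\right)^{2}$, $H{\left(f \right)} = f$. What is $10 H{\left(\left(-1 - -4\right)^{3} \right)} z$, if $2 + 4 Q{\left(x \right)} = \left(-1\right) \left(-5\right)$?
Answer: $\frac{71415}{8} \approx 8926.9$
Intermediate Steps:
$Q{\left(x \right)} = \frac{3}{4}$ ($Q{\left(x \right)} = - \frac{1}{2} + \frac{\left(-1\right) \left(-5\right)}{4} = - \frac{1}{2} + \frac{1}{4} \cdot 5 = - \frac{1}{2} + \frac{5}{4} = \frac{3}{4}$)
$z = \frac{529}{16}$ ($z = \left(5 + \frac{3}{4}\right)^{2} = \left(\frac{23}{4}\right)^{2} = \frac{529}{16} \approx 33.063$)
$10 H{\left(\left(-1 - -4\right)^{3} \right)} z = 10 \left(-1 - -4\right)^{3} \cdot \frac{529}{16} = 10 \left(-1 + 4\right)^{3} \cdot \frac{529}{16} = 10 \cdot 3^{3} \cdot \frac{529}{16} = 10 \cdot 27 \cdot \frac{529}{16} = 270 \cdot \frac{529}{16} = \frac{71415}{8}$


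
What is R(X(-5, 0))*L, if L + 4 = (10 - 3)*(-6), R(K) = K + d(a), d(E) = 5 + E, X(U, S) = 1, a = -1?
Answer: -230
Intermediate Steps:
R(K) = 4 + K (R(K) = K + (5 - 1) = K + 4 = 4 + K)
L = -46 (L = -4 + (10 - 3)*(-6) = -4 + 7*(-6) = -4 - 42 = -46)
R(X(-5, 0))*L = (4 + 1)*(-46) = 5*(-46) = -230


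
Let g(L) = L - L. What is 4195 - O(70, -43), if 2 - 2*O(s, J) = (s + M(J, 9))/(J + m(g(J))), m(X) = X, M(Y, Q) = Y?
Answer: 360657/86 ≈ 4193.7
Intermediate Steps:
g(L) = 0
O(s, J) = 1 - (J + s)/(2*J) (O(s, J) = 1 - (s + J)/(2*(J + 0)) = 1 - (J + s)/(2*J))
4195 - O(70, -43) = 4195 - (-43 - 1*70)/(2*(-43)) = 4195 - (-1)*(-43 - 70)/(2*43) = 4195 - (-1)*(-113)/(2*43) = 4195 - 1*113/86 = 4195 - 113/86 = 360657/86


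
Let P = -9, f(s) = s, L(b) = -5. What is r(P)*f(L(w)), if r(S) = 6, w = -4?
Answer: -30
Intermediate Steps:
r(P)*f(L(w)) = 6*(-5) = -30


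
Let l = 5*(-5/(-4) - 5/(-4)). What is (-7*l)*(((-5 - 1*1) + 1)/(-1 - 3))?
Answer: -875/8 ≈ -109.38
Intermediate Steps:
l = 25/2 (l = 5*(-5*(-¼) - 5*(-¼)) = 5*(5/4 + 5/4) = 5*(5/2) = 25/2 ≈ 12.500)
(-7*l)*(((-5 - 1*1) + 1)/(-1 - 3)) = (-7*25/2)*(((-5 - 1*1) + 1)/(-1 - 3)) = -175*((-5 - 1) + 1)/(2*(-4)) = -175*(-6 + 1)*(-1)/(2*4) = -(-875)*(-1)/(2*4) = -175/2*5/4 = -875/8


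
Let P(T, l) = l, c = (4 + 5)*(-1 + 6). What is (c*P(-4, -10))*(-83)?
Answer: 37350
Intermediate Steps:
c = 45 (c = 9*5 = 45)
(c*P(-4, -10))*(-83) = (45*(-10))*(-83) = -450*(-83) = 37350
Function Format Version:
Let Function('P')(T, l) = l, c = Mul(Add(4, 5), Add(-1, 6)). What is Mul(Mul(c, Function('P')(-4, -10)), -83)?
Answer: 37350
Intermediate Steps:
c = 45 (c = Mul(9, 5) = 45)
Mul(Mul(c, Function('P')(-4, -10)), -83) = Mul(Mul(45, -10), -83) = Mul(-450, -83) = 37350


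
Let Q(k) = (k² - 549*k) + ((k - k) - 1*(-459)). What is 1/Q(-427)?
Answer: 1/417211 ≈ 2.3969e-6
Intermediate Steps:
Q(k) = 459 + k² - 549*k (Q(k) = (k² - 549*k) + (0 + 459) = (k² - 549*k) + 459 = 459 + k² - 549*k)
1/Q(-427) = 1/(459 + (-427)² - 549*(-427)) = 1/(459 + 182329 + 234423) = 1/417211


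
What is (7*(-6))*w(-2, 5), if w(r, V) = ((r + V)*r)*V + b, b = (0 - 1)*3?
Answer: 1386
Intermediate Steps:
b = -3 (b = -1*3 = -3)
w(r, V) = -3 + V*r*(V + r) (w(r, V) = ((r + V)*r)*V - 3 = ((V + r)*r)*V - 3 = (r*(V + r))*V - 3 = V*r*(V + r) - 3 = -3 + V*r*(V + r))
(7*(-6))*w(-2, 5) = (7*(-6))*(-3 + 5*(-2)² - 2*5²) = -42*(-3 + 5*4 - 2*25) = -42*(-3 + 20 - 50) = -42*(-33) = 1386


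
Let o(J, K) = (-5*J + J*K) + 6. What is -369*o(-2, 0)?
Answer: -5904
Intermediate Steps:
o(J, K) = 6 - 5*J + J*K
-369*o(-2, 0) = -369*(6 - 5*(-2) - 2*0) = -369*(6 + 10 + 0) = -369*16 = -5904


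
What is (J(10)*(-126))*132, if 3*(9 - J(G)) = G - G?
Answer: -149688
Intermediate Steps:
J(G) = 9 (J(G) = 9 - (G - G)/3 = 9 - 1/3*0 = 9 + 0 = 9)
(J(10)*(-126))*132 = (9*(-126))*132 = -1134*132 = -149688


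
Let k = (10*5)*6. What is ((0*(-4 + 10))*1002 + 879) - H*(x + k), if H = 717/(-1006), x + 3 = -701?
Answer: 297303/503 ≈ 591.06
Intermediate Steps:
k = 300 (k = 50*6 = 300)
x = -704 (x = -3 - 701 = -704)
H = -717/1006 (H = 717*(-1/1006) = -717/1006 ≈ -0.71272)
((0*(-4 + 10))*1002 + 879) - H*(x + k) = ((0*(-4 + 10))*1002 + 879) - (-717)*(-704 + 300)/1006 = ((0*6)*1002 + 879) - (-717)*(-404)/1006 = (0*1002 + 879) - 1*144834/503 = (0 + 879) - 144834/503 = 879 - 144834/503 = 297303/503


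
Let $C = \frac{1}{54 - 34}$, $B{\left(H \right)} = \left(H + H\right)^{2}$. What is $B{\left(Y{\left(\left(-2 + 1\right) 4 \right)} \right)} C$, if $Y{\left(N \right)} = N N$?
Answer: $\frac{256}{5} \approx 51.2$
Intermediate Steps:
$Y{\left(N \right)} = N^{2}$
$B{\left(H \right)} = 4 H^{2}$ ($B{\left(H \right)} = \left(2 H\right)^{2} = 4 H^{2}$)
$C = \frac{1}{20} \approx 0.05$
$B{\left(Y{\left(\left(-2 + 1\right) 4 \right)} \right)} C = 4 \left(\left(\left(-2 + 1\right) 4\right)^{2}\right)^{2} \cdot \frac{1}{20} = 4 \left(\left(\left(-1\right) 4\right)^{2}\right)^{2} \cdot \frac{1}{20} = 4 \left(\left(-4\right)^{2}\right)^{2} \cdot \frac{1}{20} = 4 \cdot 16^{2} \cdot \frac{1}{20} = 4 \cdot 256 \cdot \frac{1}{20} = 1024 \cdot \frac{1}{20} = \frac{256}{5}$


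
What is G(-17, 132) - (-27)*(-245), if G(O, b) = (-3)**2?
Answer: -6606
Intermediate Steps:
G(O, b) = 9
G(-17, 132) - (-27)*(-245) = 9 - (-27)*(-245) = 9 - 1*6615 = 9 - 6615 = -6606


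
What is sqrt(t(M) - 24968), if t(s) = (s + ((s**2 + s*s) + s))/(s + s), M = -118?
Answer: I*sqrt(25085) ≈ 158.38*I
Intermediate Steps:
t(s) = (2*s + 2*s**2)/(2*s) (t(s) = (s + ((s**2 + s**2) + s))/((2*s)) = (s + (2*s**2 + s))*(1/(2*s)) = (s + (s + 2*s**2))*(1/(2*s)) = (2*s + 2*s**2)*(1/(2*s)) = (2*s + 2*s**2)/(2*s))
sqrt(t(M) - 24968) = sqrt((1 - 118) - 24968) = sqrt(-117 - 24968) = sqrt(-25085) = I*sqrt(25085)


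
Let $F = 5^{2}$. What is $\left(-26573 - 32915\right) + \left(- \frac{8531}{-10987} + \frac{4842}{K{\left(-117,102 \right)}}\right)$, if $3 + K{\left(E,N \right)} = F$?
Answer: $- \frac{7162847848}{120857} \approx -59267.0$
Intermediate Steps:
$F = 25$
$K{\left(E,N \right)} = 22$ ($K{\left(E,N \right)} = -3 + 25 = 22$)
$\left(-26573 - 32915\right) + \left(- \frac{8531}{-10987} + \frac{4842}{K{\left(-117,102 \right)}}\right) = \left(-26573 - 32915\right) + \left(- \frac{8531}{-10987} + \frac{4842}{22}\right) = -59488 + \left(\left(-8531\right) \left(- \frac{1}{10987}\right) + 4842 \cdot \frac{1}{22}\right) = -59488 + \left(\frac{8531}{10987} + \frac{2421}{11}\right) = -59488 + \frac{26693368}{120857} = - \frac{7162847848}{120857}$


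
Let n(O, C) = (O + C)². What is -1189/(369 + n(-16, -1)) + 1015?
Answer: 666681/658 ≈ 1013.2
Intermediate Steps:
n(O, C) = (C + O)²
-1189/(369 + n(-16, -1)) + 1015 = -1189/(369 + (-1 - 16)²) + 1015 = -1189/(369 + (-17)²) + 1015 = -1189/(369 + 289) + 1015 = -1189/658 + 1015 = 666681/658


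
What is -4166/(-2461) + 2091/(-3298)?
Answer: 505501/477434 ≈ 1.0588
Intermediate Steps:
-4166/(-2461) + 2091/(-3298) = -4166*(-1/2461) + 2091*(-1/3298) = 4166/2461 - 123/194 = 505501/477434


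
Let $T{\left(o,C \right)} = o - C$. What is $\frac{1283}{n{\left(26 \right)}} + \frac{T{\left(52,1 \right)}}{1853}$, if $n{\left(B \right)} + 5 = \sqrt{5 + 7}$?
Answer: $- \frac{699196}{1417} - \frac{2566 \sqrt{3}}{13} \approx -835.31$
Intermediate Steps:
$n{\left(B \right)} = -5 + 2 \sqrt{3}$ ($n{\left(B \right)} = -5 + \sqrt{5 + 7} = -5 + \sqrt{12} = -5 + 2 \sqrt{3}$)
$\frac{1283}{n{\left(26 \right)}} + \frac{T{\left(52,1 \right)}}{1853} = \frac{1283}{-5 + 2 \sqrt{3}} + \frac{52 - 1}{1853} = \frac{1283}{-5 + 2 \sqrt{3}} + \left(52 - 1\right) \frac{1}{1853} = \frac{1283}{-5 + 2 \sqrt{3}} + 51 \cdot \frac{1}{1853} = \frac{1283}{-5 + 2 \sqrt{3}} + \frac{3}{109} = \frac{3}{109} + \frac{1283}{-5 + 2 \sqrt{3}}$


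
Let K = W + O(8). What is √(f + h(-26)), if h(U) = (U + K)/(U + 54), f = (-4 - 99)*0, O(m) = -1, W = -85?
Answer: 2*I ≈ 2.0*I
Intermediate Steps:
K = -86 (K = -85 - 1 = -86)
f = 0 (f = -103*0 = 0)
h(U) = (-86 + U)/(54 + U) (h(U) = (U - 86)/(U + 54) = (-86 + U)/(54 + U))
√(f + h(-26)) = √(0 + (-86 - 26)/(54 - 26)) = √(0 - 112/28) = √(0 + (1/28)*(-112)) = √(0 - 4) = √(-4) = 2*I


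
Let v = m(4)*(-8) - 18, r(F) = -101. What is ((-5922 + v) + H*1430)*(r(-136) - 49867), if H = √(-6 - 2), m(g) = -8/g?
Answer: 296010432 - 142908480*I*√2 ≈ 2.9601e+8 - 2.021e+8*I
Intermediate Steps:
H = 2*I*√2 (H = √(-8) = 2*I*√2 ≈ 2.8284*I)
v = -2 (v = -8/4*(-8) - 18 = -8*¼*(-8) - 18 = -2*(-8) - 18 = 16 - 18 = -2)
((-5922 + v) + H*1430)*(r(-136) - 49867) = ((-5922 - 2) + (2*I*√2)*1430)*(-101 - 49867) = (-5924 + 2860*I*√2)*(-49968) = 296010432 - 142908480*I*√2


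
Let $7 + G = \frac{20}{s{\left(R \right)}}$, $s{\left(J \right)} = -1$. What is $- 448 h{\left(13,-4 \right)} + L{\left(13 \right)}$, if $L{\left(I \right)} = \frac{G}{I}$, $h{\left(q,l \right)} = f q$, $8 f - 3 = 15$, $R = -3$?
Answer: $- \frac{170379}{13} \approx -13106.0$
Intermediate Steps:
$f = \frac{9}{4}$ ($f = \frac{3}{8} + \frac{1}{8} \cdot 15 = \frac{3}{8} + \frac{15}{8} = \frac{9}{4} \approx 2.25$)
$h{\left(q,l \right)} = \frac{9 q}{4}$
$G = -27$ ($G = -7 + \frac{20}{-1} = -7 + 20 \left(-1\right) = -7 - 20 = -27$)
$L{\left(I \right)} = - \frac{27}{I}$
$- 448 h{\left(13,-4 \right)} + L{\left(13 \right)} = - 448 \cdot \frac{9}{4} \cdot 13 - \frac{27}{13} = \left(-448\right) \frac{117}{4} - \frac{27}{13} = -13104 - \frac{27}{13} = - \frac{170379}{13}$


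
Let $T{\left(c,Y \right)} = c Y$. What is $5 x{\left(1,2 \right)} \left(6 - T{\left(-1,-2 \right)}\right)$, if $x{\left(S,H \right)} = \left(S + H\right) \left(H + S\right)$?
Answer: $180$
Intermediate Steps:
$T{\left(c,Y \right)} = Y c$
$x{\left(S,H \right)} = \left(H + S\right)^{2}$ ($x{\left(S,H \right)} = \left(H + S\right) \left(H + S\right) = \left(H + S\right)^{2}$)
$5 x{\left(1,2 \right)} \left(6 - T{\left(-1,-2 \right)}\right) = 5 \left(2 + 1\right)^{2} \left(6 - \left(-2\right) \left(-1\right)\right) = 5 \cdot 3^{2} \left(6 - 2\right) = 5 \cdot 9 \left(6 - 2\right) = 45 \cdot 4 = 180$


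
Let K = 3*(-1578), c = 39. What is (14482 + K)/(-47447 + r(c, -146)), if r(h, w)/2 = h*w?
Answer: -9748/58835 ≈ -0.16568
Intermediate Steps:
r(h, w) = 2*h*w (r(h, w) = 2*(h*w) = 2*h*w)
K = -4734
(14482 + K)/(-47447 + r(c, -146)) = (14482 - 4734)/(-47447 + 2*39*(-146)) = 9748/(-47447 - 11388) = 9748/(-58835) = 9748*(-1/58835) = -9748/58835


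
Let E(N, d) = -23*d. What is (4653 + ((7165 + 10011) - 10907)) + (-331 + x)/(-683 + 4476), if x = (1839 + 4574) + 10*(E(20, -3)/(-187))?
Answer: 7748012946/709291 ≈ 10924.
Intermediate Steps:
x = 1198541/187 (x = (1839 + 4574) + 10*(-23*(-3)/(-187)) = 6413 + 10*(69*(-1/187)) = 6413 + 10*(-69/187) = 6413 - 690/187 = 1198541/187 ≈ 6409.3)
(4653 + ((7165 + 10011) - 10907)) + (-331 + x)/(-683 + 4476) = (4653 + ((7165 + 10011) - 10907)) + (-331 + 1198541/187)/(-683 + 4476) = (4653 + (17176 - 10907)) + (1136644/187)/3793 = (4653 + 6269) + (1136644/187)*(1/3793) = 10922 + 1136644/709291 = 7748012946/709291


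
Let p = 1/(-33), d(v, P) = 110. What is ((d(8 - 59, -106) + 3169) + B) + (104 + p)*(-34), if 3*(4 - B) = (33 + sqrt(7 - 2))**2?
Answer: -6783/11 - 22*sqrt(5) ≈ -665.83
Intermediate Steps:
p = -1/33 ≈ -0.030303
B = 4 - (33 + sqrt(5))**2/3 (B = 4 - (33 + sqrt(7 - 2))**2/3 = 4 - (33 + sqrt(5))**2/3 ≈ -409.86)
((d(8 - 59, -106) + 3169) + B) + (104 + p)*(-34) = ((110 + 3169) + (4 - (33 + sqrt(5))**2/3)) + (104 - 1/33)*(-34) = (3279 + (4 - (33 + sqrt(5))**2/3)) + (3431/33)*(-34) = (3283 - (33 + sqrt(5))**2/3) - 116654/33 = -8315/33 - (33 + sqrt(5))**2/3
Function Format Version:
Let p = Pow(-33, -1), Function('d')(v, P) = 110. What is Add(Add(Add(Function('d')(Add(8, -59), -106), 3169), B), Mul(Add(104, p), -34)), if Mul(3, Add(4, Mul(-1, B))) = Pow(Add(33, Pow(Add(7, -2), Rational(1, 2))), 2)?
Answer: Add(Rational(-6783, 11), Mul(-22, Pow(5, Rational(1, 2)))) ≈ -665.83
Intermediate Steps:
p = Rational(-1, 33) ≈ -0.030303
B = Add(4, Mul(Rational(-1, 3), Pow(Add(33, Pow(5, Rational(1, 2))), 2))) (B = Add(4, Mul(Rational(-1, 3), Pow(Add(33, Pow(Add(7, -2), Rational(1, 2))), 2))) = Add(4, Mul(Rational(-1, 3), Pow(Add(33, Pow(5, Rational(1, 2))), 2))) ≈ -409.86)
Add(Add(Add(Function('d')(Add(8, -59), -106), 3169), B), Mul(Add(104, p), -34)) = Add(Add(Add(110, 3169), Add(4, Mul(Rational(-1, 3), Pow(Add(33, Pow(5, Rational(1, 2))), 2)))), Mul(Add(104, Rational(-1, 33)), -34)) = Add(Add(3279, Add(4, Mul(Rational(-1, 3), Pow(Add(33, Pow(5, Rational(1, 2))), 2)))), Mul(Rational(3431, 33), -34)) = Add(Add(3283, Mul(Rational(-1, 3), Pow(Add(33, Pow(5, Rational(1, 2))), 2))), Rational(-116654, 33)) = Add(Rational(-8315, 33), Mul(Rational(-1, 3), Pow(Add(33, Pow(5, Rational(1, 2))), 2)))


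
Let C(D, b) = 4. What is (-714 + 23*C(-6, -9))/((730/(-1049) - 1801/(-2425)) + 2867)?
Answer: -791129575/3646632637 ≈ -0.21695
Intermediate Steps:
(-714 + 23*C(-6, -9))/((730/(-1049) - 1801/(-2425)) + 2867) = (-714 + 23*4)/((730/(-1049) - 1801/(-2425)) + 2867) = (-714 + 92)/((730*(-1/1049) - 1801*(-1/2425)) + 2867) = -622/((-730/1049 + 1801/2425) + 2867) = -622/(118999/2543825 + 2867) = -622/7293265274/2543825 = -622*2543825/7293265274 = -791129575/3646632637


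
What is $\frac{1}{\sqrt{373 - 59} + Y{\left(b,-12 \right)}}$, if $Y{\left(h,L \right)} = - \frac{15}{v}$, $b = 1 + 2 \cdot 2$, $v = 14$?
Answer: $\frac{210}{61319} + \frac{196 \sqrt{314}}{61319} \approx 0.060065$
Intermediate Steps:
$b = 5$ ($b = 1 + 4 = 5$)
$Y{\left(h,L \right)} = - \frac{15}{14}$
$\frac{1}{\sqrt{373 - 59} + Y{\left(b,-12 \right)}} = \frac{1}{\sqrt{373 - 59} - \frac{15}{14}} = \frac{1}{\sqrt{314} - \frac{15}{14}} = \frac{1}{- \frac{15}{14} + \sqrt{314}}$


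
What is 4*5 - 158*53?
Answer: -8354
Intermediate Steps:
4*5 - 158*53 = 20 - 8374 = -8354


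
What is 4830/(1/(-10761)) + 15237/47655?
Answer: -275210959157/5295 ≈ -5.1976e+7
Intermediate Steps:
4830/(1/(-10761)) + 15237/47655 = 4830/(-1/10761) + 15237*(1/47655) = 4830*(-10761) + 1693/5295 = -51975630 + 1693/5295 = -275210959157/5295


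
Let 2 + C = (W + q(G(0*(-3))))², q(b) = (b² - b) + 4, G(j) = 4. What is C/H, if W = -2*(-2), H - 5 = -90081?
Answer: -199/45038 ≈ -0.0044185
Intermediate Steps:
H = -90076 (H = 5 - 90081 = -90076)
q(b) = 4 + b² - b
W = 4
C = 398 (C = -2 + (4 + (4 + 4² - 1*4))² = -2 + (4 + (4 + 16 - 4))² = -2 + (4 + 16)² = -2 + 20² = -2 + 400 = 398)
C/H = 398/(-90076) = 398*(-1/90076) = -199/45038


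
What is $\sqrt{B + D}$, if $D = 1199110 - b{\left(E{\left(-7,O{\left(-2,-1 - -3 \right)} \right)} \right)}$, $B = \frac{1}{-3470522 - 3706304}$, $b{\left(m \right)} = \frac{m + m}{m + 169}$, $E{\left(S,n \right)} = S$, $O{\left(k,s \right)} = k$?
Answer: $\frac{\sqrt{5002751248480768960186}}{64591434} \approx 1095.0$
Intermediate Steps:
$b{\left(m \right)} = \frac{2 m}{169 + m}$
$B = - \frac{1}{7176826}$ ($B = \frac{1}{-7176826} = - \frac{1}{7176826} \approx -1.3934 \cdot 10^{-7}$)
$D = \frac{97127917}{81}$ ($D = 1199110 - 2 \left(-7\right) \frac{1}{169 - 7} = 1199110 - 2 \left(-7\right) \frac{1}{162} = 1199110 - - \frac{7}{81} = 1199110 + \frac{7}{81} = \frac{97127917}{81} \approx 1.1991 \cdot 10^{6}$)
$\sqrt{B + D} = \sqrt{- \frac{1}{7176826} + \frac{97127917}{81}} = \sqrt{\frac{697070160051361}{581322906}} = \frac{\sqrt{5002751248480768960186}}{64591434}$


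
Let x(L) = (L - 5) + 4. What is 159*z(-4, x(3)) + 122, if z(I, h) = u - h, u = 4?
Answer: 440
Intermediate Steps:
x(L) = -1 + L (x(L) = (-5 + L) + 4 = -1 + L)
z(I, h) = 4 - h
159*z(-4, x(3)) + 122 = 159*(4 - (-1 + 3)) + 122 = 159*(4 - 1*2) + 122 = 159*(4 - 2) + 122 = 159*2 + 122 = 318 + 122 = 440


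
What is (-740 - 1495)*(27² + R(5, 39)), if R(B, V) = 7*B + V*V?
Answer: -5106975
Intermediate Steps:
R(B, V) = V² + 7*B (R(B, V) = 7*B + V² = V² + 7*B)
(-740 - 1495)*(27² + R(5, 39)) = (-740 - 1495)*(27² + (39² + 7*5)) = -2235*(729 + (1521 + 35)) = -2235*(729 + 1556) = -2235*2285 = -5106975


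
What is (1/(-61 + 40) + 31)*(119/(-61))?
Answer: -11050/183 ≈ -60.383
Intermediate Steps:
(1/(-61 + 40) + 31)*(119/(-61)) = (1/(-21) + 31)*(119*(-1/61)) = (-1/21 + 31)*(-119/61) = (650/21)*(-119/61) = -11050/183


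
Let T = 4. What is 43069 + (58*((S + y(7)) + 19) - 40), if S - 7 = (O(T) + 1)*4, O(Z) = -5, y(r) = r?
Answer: 44015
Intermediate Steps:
S = -9 (S = 7 + (-5 + 1)*4 = 7 - 4*4 = 7 - 16 = -9)
43069 + (58*((S + y(7)) + 19) - 40) = 43069 + (58*((-9 + 7) + 19) - 40) = 43069 + (58*(-2 + 19) - 40) = 43069 + (58*17 - 40) = 43069 + (986 - 40) = 43069 + 946 = 44015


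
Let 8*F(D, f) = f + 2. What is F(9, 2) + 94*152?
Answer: 28577/2 ≈ 14289.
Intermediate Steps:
F(D, f) = ¼ + f/8 (F(D, f) = (f + 2)/8 = (2 + f)/8 = ¼ + f/8)
F(9, 2) + 94*152 = (¼ + (⅛)*2) + 94*152 = (¼ + ¼) + 14288 = ½ + 14288 = 28577/2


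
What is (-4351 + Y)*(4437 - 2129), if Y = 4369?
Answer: 41544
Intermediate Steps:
(-4351 + Y)*(4437 - 2129) = (-4351 + 4369)*(4437 - 2129) = 18*2308 = 41544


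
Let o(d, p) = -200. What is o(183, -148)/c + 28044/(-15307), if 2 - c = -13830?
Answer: -48870751/26465803 ≈ -1.8466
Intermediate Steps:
c = 13832 (c = 2 - 1*(-13830) = 2 + 13830 = 13832)
o(183, -148)/c + 28044/(-15307) = -200/13832 + 28044/(-15307) = -200*1/13832 + 28044*(-1/15307) = -25/1729 - 28044/15307 = -48870751/26465803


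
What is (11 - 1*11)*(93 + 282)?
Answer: 0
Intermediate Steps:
(11 - 1*11)*(93 + 282) = (11 - 11)*375 = 0*375 = 0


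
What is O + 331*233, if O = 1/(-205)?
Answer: 15810214/205 ≈ 77123.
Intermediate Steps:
O = -1/205 ≈ -0.0048781
O + 331*233 = -1/205 + 331*233 = -1/205 + 77123 = 15810214/205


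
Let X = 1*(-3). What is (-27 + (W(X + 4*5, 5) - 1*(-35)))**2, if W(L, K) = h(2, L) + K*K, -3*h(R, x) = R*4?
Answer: 8281/9 ≈ 920.11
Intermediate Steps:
X = -3
h(R, x) = -4*R/3 (h(R, x) = -R*4/3 = -4*R/3)
W(L, K) = -8/3 + K**2 (W(L, K) = -4/3*2 + K*K = -8/3 + K**2)
(-27 + (W(X + 4*5, 5) - 1*(-35)))**2 = (-27 + ((-8/3 + 5**2) - 1*(-35)))**2 = (-27 + ((-8/3 + 25) + 35))**2 = (-27 + (67/3 + 35))**2 = (-27 + 172/3)**2 = (91/3)**2 = 8281/9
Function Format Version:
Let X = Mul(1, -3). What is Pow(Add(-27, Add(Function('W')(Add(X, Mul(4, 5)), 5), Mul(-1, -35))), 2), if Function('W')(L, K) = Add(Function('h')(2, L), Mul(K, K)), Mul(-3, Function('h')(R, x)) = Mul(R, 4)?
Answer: Rational(8281, 9) ≈ 920.11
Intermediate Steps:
X = -3
Function('h')(R, x) = Mul(Rational(-4, 3), R) (Function('h')(R, x) = Mul(Rational(-1, 3), Mul(R, 4)) = Mul(Rational(-1, 3), Mul(4, R)) = Mul(Rational(-4, 3), R))
Function('W')(L, K) = Add(Rational(-8, 3), Pow(K, 2)) (Function('W')(L, K) = Add(Mul(Rational(-4, 3), 2), Mul(K, K)) = Add(Rational(-8, 3), Pow(K, 2)))
Pow(Add(-27, Add(Function('W')(Add(X, Mul(4, 5)), 5), Mul(-1, -35))), 2) = Pow(Add(-27, Add(Add(Rational(-8, 3), Pow(5, 2)), Mul(-1, -35))), 2) = Pow(Add(-27, Add(Add(Rational(-8, 3), 25), 35)), 2) = Pow(Add(-27, Add(Rational(67, 3), 35)), 2) = Pow(Add(-27, Rational(172, 3)), 2) = Pow(Rational(91, 3), 2) = Rational(8281, 9)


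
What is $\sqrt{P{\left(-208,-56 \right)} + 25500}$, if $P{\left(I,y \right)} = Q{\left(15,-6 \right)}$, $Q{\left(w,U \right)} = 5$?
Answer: $\sqrt{25505} \approx 159.7$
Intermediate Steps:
$P{\left(I,y \right)} = 5$
$\sqrt{P{\left(-208,-56 \right)} + 25500} = \sqrt{5 + 25500} = \sqrt{25505}$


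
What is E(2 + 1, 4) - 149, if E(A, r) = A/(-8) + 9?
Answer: -1123/8 ≈ -140.38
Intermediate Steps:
E(A, r) = 9 - A/8 (E(A, r) = A*(-1/8) + 9 = -A/8 + 9 = 9 - A/8)
E(2 + 1, 4) - 149 = (9 - (2 + 1)/8) - 149 = (9 - 1/8*3) - 149 = (9 - 3/8) - 149 = 69/8 - 149 = -1123/8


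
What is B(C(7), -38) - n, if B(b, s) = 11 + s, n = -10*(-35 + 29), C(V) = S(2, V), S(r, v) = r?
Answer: -87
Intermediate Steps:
C(V) = 2
n = 60 (n = -10*(-6) = 60)
B(C(7), -38) - n = (11 - 38) - 1*60 = -27 - 60 = -87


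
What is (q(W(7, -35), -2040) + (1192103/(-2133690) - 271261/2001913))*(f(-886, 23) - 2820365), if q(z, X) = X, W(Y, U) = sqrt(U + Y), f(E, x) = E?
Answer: 8197377290398044905393/1423820582990 ≈ 5.7573e+9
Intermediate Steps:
(q(W(7, -35), -2040) + (1192103/(-2133690) - 271261/2001913))*(f(-886, 23) - 2820365) = (-2040 + (1192103/(-2133690) - 271261/2001913))*(-886 - 2820365) = (-2040 + (1192103*(-1/2133690) - 271261*1/2001913))*(-2821251) = (-2040 + (-1192103/2133690 - 271261/2001913))*(-2821251) = (-2040 - 2965273376129/4271461748970)*(-2821251) = -8716747241274929/4271461748970*(-2821251) = 8197377290398044905393/1423820582990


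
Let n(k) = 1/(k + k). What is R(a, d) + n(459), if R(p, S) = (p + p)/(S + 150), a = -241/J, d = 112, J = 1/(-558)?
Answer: 123450935/120258 ≈ 1026.6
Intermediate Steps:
n(k) = 1/(2*k)
J = -1/558 ≈ -0.0017921
a = 134478 (a = -241/(-1/558) = -241*(-558) = 134478)
R(p, S) = 2*p/(150 + S) (R(p, S) = (2*p)/(150 + S) = 2*p/(150 + S))
R(a, d) + n(459) = 2*134478/(150 + 112) + (1/2)/459 = 2*134478/262 + (1/2)*(1/459) = 2*134478*(1/262) + 1/918 = 134478/131 + 1/918 = 123450935/120258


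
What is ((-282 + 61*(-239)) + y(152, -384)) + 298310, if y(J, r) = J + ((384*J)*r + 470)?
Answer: -22129241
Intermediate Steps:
y(J, r) = 470 + J + 384*J*r (y(J, r) = J + (384*J*r + 470) = J + (470 + 384*J*r) = 470 + J + 384*J*r)
((-282 + 61*(-239)) + y(152, -384)) + 298310 = ((-282 + 61*(-239)) + (470 + 152 + 384*152*(-384))) + 298310 = ((-282 - 14579) + (470 + 152 - 22413312)) + 298310 = (-14861 - 22412690) + 298310 = -22427551 + 298310 = -22129241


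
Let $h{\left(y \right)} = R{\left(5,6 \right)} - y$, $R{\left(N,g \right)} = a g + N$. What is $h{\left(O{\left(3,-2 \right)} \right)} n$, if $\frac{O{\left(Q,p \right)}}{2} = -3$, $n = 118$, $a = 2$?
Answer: $2714$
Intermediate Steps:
$R{\left(N,g \right)} = N + 2 g$ ($R{\left(N,g \right)} = 2 g + N = N + 2 g$)
$O{\left(Q,p \right)} = -6$ ($O{\left(Q,p \right)} = 2 \left(-3\right) = -6$)
$h{\left(y \right)} = 17 - y$ ($h{\left(y \right)} = \left(5 + 2 \cdot 6\right) - y = \left(5 + 12\right) - y = 17 - y$)
$h{\left(O{\left(3,-2 \right)} \right)} n = \left(17 - -6\right) 118 = \left(17 + 6\right) 118 = 23 \cdot 118 = 2714$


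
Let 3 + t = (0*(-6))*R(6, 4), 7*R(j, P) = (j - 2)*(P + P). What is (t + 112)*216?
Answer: 23544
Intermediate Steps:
R(j, P) = 2*P*(-2 + j)/7 (R(j, P) = ((j - 2)*(P + P))/7 = ((-2 + j)*(2*P))/7 = (2*P*(-2 + j))/7 = 2*P*(-2 + j)/7)
t = -3 (t = -3 + (0*(-6))*((2/7)*4*(-2 + 6)) = -3 + 0*((2/7)*4*4) = -3 + 0*(32/7) = -3 + 0 = -3)
(t + 112)*216 = (-3 + 112)*216 = 109*216 = 23544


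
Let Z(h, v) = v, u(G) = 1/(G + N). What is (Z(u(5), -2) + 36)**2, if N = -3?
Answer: 1156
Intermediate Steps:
u(G) = 1/(-3 + G) (u(G) = 1/(G - 3) = 1/(-3 + G))
(Z(u(5), -2) + 36)**2 = (-2 + 36)**2 = 34**2 = 1156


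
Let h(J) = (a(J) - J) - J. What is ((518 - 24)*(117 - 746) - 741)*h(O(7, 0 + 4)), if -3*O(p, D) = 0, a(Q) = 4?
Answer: -1245868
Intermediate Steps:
O(p, D) = 0 (O(p, D) = -⅓*0 = 0)
h(J) = 4 - 2*J (h(J) = (4 - J) - J = 4 - 2*J)
((518 - 24)*(117 - 746) - 741)*h(O(7, 0 + 4)) = ((518 - 24)*(117 - 746) - 741)*(4 - 2*0) = (494*(-629) - 741)*(4 + 0) = (-310726 - 741)*4 = -311467*4 = -1245868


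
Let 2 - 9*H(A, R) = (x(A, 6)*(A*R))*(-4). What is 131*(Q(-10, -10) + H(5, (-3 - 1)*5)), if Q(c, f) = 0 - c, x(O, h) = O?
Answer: -27772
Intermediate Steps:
H(A, R) = 2/9 + 4*R*A**2/9 (H(A, R) = 2/9 - A*(A*R)*(-4)/9 = 2/9 - R*A**2*(-4)/9 = 2/9 - (-4)*R*A**2/9 = 2/9 + 4*R*A**2/9)
Q(c, f) = -c
131*(Q(-10, -10) + H(5, (-3 - 1)*5)) = 131*(-1*(-10) + (2/9 + (4/9)*((-3 - 1)*5)*5**2)) = 131*(10 + (2/9 + (4/9)*(-4*5)*25)) = 131*(10 + (2/9 + (4/9)*(-20)*25)) = 131*(10 + (2/9 - 2000/9)) = 131*(10 - 222) = 131*(-212) = -27772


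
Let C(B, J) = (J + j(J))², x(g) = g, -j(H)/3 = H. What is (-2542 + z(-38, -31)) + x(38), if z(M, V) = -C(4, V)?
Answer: -6348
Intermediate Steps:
j(H) = -3*H
C(B, J) = 4*J² (C(B, J) = (J - 3*J)² = (-2*J)² = 4*J²)
z(M, V) = -4*V²
(-2542 + z(-38, -31)) + x(38) = (-2542 - 4*(-31)²) + 38 = (-2542 - 4*961) + 38 = (-2542 - 3844) + 38 = -6386 + 38 = -6348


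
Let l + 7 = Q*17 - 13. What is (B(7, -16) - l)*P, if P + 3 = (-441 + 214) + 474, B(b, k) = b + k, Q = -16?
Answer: 69052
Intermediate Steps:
l = -292 (l = -7 + (-16*17 - 13) = -7 + (-272 - 13) = -7 - 285 = -292)
P = 244 (P = -3 + ((-441 + 214) + 474) = -3 + (-227 + 474) = -3 + 247 = 244)
(B(7, -16) - l)*P = ((7 - 16) - 1*(-292))*244 = (-9 + 292)*244 = 283*244 = 69052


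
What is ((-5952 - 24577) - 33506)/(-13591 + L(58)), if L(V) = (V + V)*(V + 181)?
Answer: -21345/4711 ≈ -4.5309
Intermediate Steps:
L(V) = 2*V*(181 + V) (L(V) = (2*V)*(181 + V) = 2*V*(181 + V))
((-5952 - 24577) - 33506)/(-13591 + L(58)) = ((-5952 - 24577) - 33506)/(-13591 + 2*58*(181 + 58)) = (-30529 - 33506)/(-13591 + 2*58*239) = -64035/(-13591 + 27724) = -64035/14133 = -64035*1/14133 = -21345/4711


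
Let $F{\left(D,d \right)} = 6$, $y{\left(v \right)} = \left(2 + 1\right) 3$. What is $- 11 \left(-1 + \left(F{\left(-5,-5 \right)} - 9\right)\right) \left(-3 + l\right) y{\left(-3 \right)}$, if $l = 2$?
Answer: $-396$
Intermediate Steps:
$y{\left(v \right)} = 9$ ($y{\left(v \right)} = 3 \cdot 3 = 9$)
$- 11 \left(-1 + \left(F{\left(-5,-5 \right)} - 9\right)\right) \left(-3 + l\right) y{\left(-3 \right)} = - 11 \left(-1 + \left(6 - 9\right)\right) \left(-3 + 2\right) 9 = - 11 \left(-1 - 3\right) \left(\left(-1\right) 9\right) = - 11 \left(\left(-4\right) \left(-9\right)\right) = \left(-11\right) 36 = -396$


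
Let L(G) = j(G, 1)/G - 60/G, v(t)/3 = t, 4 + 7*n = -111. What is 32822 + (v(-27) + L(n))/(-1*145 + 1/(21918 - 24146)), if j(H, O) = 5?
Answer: 243884666474/7430403 ≈ 32823.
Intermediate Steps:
n = -115/7 (n = -4/7 + (⅐)*(-111) = -4/7 - 111/7 = -115/7 ≈ -16.429)
v(t) = 3*t
L(G) = -55/G (L(G) = 5/G - 60/G = -55/G)
32822 + (v(-27) + L(n))/(-1*145 + 1/(21918 - 24146)) = 32822 + (3*(-27) - 55/(-115/7))/(-1*145 + 1/(21918 - 24146)) = 32822 + (-81 - 55*(-7/115))/(-145 + 1/(-2228)) = 32822 + (-81 + 77/23)/(-145 - 1/2228) = 32822 - 1786/(23*(-323061/2228)) = 32822 - 1786/23*(-2228/323061) = 32822 + 3979208/7430403 = 243884666474/7430403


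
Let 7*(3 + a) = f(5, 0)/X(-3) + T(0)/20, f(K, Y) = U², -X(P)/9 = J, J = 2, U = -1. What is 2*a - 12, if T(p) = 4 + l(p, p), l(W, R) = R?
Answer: -5657/315 ≈ -17.959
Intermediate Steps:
X(P) = -18 (X(P) = -9*2 = -18)
f(K, Y) = 1 (f(K, Y) = (-1)² = 1)
T(p) = 4 + p
a = -1877/630 (a = -3 + (1/(-18) + (4 + 0)/20)/7 = -3 + (1*(-1/18) + 4*(1/20))/7 = -3 + (-1/18 + ⅕)/7 = -3 + (⅐)*(13/90) = -3 + 13/630 = -1877/630 ≈ -2.9794)
2*a - 12 = 2*(-1877/630) - 12 = -1877/315 - 12 = -5657/315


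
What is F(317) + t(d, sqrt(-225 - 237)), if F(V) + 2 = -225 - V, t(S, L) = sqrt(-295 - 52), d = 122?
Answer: -544 + I*sqrt(347) ≈ -544.0 + 18.628*I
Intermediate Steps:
t(S, L) = I*sqrt(347) (t(S, L) = sqrt(-347) = I*sqrt(347))
F(V) = -227 - V (F(V) = -2 + (-225 - V) = -227 - V)
F(317) + t(d, sqrt(-225 - 237)) = (-227 - 1*317) + I*sqrt(347) = (-227 - 317) + I*sqrt(347) = -544 + I*sqrt(347)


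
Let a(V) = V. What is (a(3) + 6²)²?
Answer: 1521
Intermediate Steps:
(a(3) + 6²)² = (3 + 6²)² = (3 + 36)² = 39² = 1521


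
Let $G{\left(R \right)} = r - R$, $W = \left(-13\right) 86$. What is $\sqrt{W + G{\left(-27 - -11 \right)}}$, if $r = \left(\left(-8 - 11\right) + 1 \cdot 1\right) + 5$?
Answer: $i \sqrt{1115} \approx 33.392 i$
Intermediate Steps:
$W = -1118$
$r = -13$ ($r = \left(\left(-8 - 11\right) + 1\right) + 5 = \left(-19 + 1\right) + 5 = -18 + 5 = -13$)
$G{\left(R \right)} = -13 - R$
$\sqrt{W + G{\left(-27 - -11 \right)}} = \sqrt{-1118 - \left(-14 + 11\right)} = \sqrt{-1118 - -3} = \sqrt{-1118 + \left(-13 + 16\right)} = \sqrt{-1118 + 3} = \sqrt{-1115} = i \sqrt{1115}$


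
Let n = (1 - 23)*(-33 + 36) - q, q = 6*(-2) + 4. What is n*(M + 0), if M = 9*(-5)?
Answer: 2610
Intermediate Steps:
q = -8 (q = -12 + 4 = -8)
M = -45
n = -58 (n = (1 - 23)*(-33 + 36) - 1*(-8) = -22*3 + 8 = -66 + 8 = -58)
n*(M + 0) = -58*(-45 + 0) = -58*(-45) = 2610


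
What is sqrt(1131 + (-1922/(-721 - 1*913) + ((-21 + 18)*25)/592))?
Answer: sqrt(16551333371209)/120916 ≈ 33.646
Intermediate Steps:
sqrt(1131 + (-1922/(-721 - 1*913) + ((-21 + 18)*25)/592)) = sqrt(1131 + (-1922/(-721 - 913) - 3*25*(1/592))) = sqrt(1131 + (-1922/(-1634) - 75*1/592)) = sqrt(1131 + (-1922*(-1/1634) - 75/592)) = sqrt(1131 + (961/817 - 75/592)) = sqrt(1131 + 507637/483664) = sqrt(547531621/483664) = sqrt(16551333371209)/120916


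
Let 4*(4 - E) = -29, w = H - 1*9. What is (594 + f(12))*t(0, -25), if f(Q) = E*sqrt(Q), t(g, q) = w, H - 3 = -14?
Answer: -11880 - 450*sqrt(3) ≈ -12659.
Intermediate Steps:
H = -11 (H = 3 - 14 = -11)
w = -20 (w = -11 - 1*9 = -11 - 9 = -20)
t(g, q) = -20
E = 45/4 (E = 4 - 1/4*(-29) = 4 + 29/4 = 45/4 ≈ 11.250)
f(Q) = 45*sqrt(Q)/4
(594 + f(12))*t(0, -25) = (594 + 45*sqrt(12)/4)*(-20) = (594 + 45*(2*sqrt(3))/4)*(-20) = (594 + 45*sqrt(3)/2)*(-20) = -11880 - 450*sqrt(3)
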